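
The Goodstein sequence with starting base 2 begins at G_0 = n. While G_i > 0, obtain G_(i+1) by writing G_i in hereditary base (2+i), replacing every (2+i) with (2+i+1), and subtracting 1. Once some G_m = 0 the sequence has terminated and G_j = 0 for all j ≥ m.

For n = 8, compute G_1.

8 —HB2→ 2^(2 + 1) —bump→ 3^(3 + 1) = 81 —(−1)→ 80
80 —HB3→ 2·3^3 + 2·3^2 + 2·3 + 2 —bump→ 2·4^4 + 2·4^2 + 2·4 + 2 = 554 —(−1)→ 553

80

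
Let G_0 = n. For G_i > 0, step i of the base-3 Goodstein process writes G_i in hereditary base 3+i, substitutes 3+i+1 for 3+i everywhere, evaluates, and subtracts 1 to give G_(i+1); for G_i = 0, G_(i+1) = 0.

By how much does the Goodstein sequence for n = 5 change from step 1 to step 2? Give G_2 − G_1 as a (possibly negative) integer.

[0] 5 ≡ 3 + 2 (base 3). Lift 4: 6. −1: 5.
[1] 5 ≡ 4 + 1 (base 4). Lift 5: 6. −1: 5.

0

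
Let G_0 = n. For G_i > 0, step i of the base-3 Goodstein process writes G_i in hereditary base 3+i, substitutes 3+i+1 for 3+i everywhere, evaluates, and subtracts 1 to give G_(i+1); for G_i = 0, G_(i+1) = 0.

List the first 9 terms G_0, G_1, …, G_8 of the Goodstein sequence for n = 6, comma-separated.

step 0: 6 = 2·3; sub 4 for 3: 2·4; = 8; G_1 = 8−1 = 7
step 1: 7 = 4 + 3; sub 5 for 4: 5 + 3; = 8; G_2 = 8−1 = 7
step 2: 7 = 5 + 2; sub 6 for 5: 6 + 2; = 8; G_3 = 8−1 = 7
step 3: 7 = 6 + 1; sub 7 for 6: 7 + 1; = 8; G_4 = 8−1 = 7
step 4: 7 = 7; sub 8 for 7: 8; = 8; G_5 = 8−1 = 7
step 5: 7 = 7; sub 9 for 8: 7; = 7; G_6 = 7−1 = 6
step 6: 6 = 6; sub 10 for 9: 6; = 6; G_7 = 6−1 = 5
step 7: 5 = 5; sub 11 for 10: 5; = 5; G_8 = 5−1 = 4

6, 7, 7, 7, 7, 7, 6, 5, 4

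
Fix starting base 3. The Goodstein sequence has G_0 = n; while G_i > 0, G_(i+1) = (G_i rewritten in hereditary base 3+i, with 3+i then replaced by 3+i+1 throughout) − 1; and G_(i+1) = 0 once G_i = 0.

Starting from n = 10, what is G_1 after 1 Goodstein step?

16

G_0 = 10. HB_3(10) = 3^2 + 1. Bump = 17. G_1 = 16.
G_1 = 16. HB_4(16) = 4^2. Bump = 25. G_2 = 24.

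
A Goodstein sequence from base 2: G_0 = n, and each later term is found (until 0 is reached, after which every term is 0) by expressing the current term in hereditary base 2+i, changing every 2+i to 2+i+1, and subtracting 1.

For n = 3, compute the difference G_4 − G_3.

-1

(0) 3|_2 = 2 + 1 ↦ 3 + 1|_3 = 4 ⇒ 3
(1) 3|_3 = 3 ↦ 4|_4 = 4 ⇒ 3
(2) 3|_4 = 3 ↦ 3|_5 = 3 ⇒ 2
(3) 2|_5 = 2 ↦ 2|_6 = 2 ⇒ 1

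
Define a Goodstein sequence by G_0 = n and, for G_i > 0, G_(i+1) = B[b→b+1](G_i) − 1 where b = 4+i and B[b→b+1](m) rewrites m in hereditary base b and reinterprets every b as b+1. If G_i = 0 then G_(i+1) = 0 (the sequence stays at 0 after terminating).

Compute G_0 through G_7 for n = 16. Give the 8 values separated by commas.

i=0: 16 = 4^2 (b=4); 4→5: 5^2 = 25; 25−1 = 24
i=1: 24 = 4·5 + 4 (b=5); 5→6: 4·6 + 4 = 28; 28−1 = 27
i=2: 27 = 4·6 + 3 (b=6); 6→7: 4·7 + 3 = 31; 31−1 = 30
i=3: 30 = 4·7 + 2 (b=7); 7→8: 4·8 + 2 = 34; 34−1 = 33
i=4: 33 = 4·8 + 1 (b=8); 8→9: 4·9 + 1 = 37; 37−1 = 36
i=5: 36 = 4·9 (b=9); 9→10: 4·10 = 40; 40−1 = 39
i=6: 39 = 3·10 + 9 (b=10); 10→11: 3·11 + 9 = 42; 42−1 = 41

16, 24, 27, 30, 33, 36, 39, 41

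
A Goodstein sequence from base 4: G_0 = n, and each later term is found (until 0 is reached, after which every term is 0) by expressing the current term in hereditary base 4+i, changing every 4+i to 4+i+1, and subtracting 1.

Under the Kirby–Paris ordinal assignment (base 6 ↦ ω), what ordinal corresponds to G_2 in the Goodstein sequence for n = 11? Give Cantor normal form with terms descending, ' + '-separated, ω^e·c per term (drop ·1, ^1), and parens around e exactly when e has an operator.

ω·2 + 1

11 —HB4→ 2·4 + 3 —bump→ 2·5 + 3 = 13 —(−1)→ 12
12 —HB5→ 2·5 + 2 —bump→ 2·6 + 2 = 14 —(−1)→ 13
13 —HB6→ 2·6 + 1 —bump→ 2·7 + 1 = 15 —(−1)→ 14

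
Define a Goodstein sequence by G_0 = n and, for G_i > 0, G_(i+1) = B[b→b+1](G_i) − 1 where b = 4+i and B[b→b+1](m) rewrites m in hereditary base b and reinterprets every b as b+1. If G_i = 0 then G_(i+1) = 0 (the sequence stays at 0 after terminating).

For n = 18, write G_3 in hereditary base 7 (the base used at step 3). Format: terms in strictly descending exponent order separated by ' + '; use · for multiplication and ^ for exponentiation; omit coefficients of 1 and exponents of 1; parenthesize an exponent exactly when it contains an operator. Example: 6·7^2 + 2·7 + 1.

6·7 + 6

(0) 18|_4 = 4^2 + 2 ↦ 5^2 + 2|_5 = 27 ⇒ 26
(1) 26|_5 = 5^2 + 1 ↦ 6^2 + 1|_6 = 37 ⇒ 36
(2) 36|_6 = 6^2 ↦ 7^2|_7 = 49 ⇒ 48
(3) 48|_7 = 6·7 + 6 ↦ 6·8 + 6|_8 = 54 ⇒ 53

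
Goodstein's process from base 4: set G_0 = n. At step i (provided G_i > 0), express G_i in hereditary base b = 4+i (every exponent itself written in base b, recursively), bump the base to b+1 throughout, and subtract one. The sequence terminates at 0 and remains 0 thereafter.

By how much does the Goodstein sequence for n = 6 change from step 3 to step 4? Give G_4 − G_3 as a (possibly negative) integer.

-1

(0) 6|_4 = 4 + 2 ↦ 5 + 2|_5 = 7 ⇒ 6
(1) 6|_5 = 5 + 1 ↦ 6 + 1|_6 = 7 ⇒ 6
(2) 6|_6 = 6 ↦ 7|_7 = 7 ⇒ 6
(3) 6|_7 = 6 ↦ 6|_8 = 6 ⇒ 5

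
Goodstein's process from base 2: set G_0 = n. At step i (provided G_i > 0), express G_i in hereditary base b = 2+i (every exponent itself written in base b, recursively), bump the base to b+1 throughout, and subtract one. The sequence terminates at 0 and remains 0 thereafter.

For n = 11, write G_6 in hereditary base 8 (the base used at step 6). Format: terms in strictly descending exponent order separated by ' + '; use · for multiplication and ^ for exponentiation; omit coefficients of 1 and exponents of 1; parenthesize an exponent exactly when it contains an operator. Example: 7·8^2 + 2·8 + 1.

i=0: 11 = 2^(2 + 1) + 2 + 1 (b=2); 2→3: 3^(3 + 1) + 3 + 1 = 85; 85−1 = 84
i=1: 84 = 3^(3 + 1) + 3 (b=3); 3→4: 4^(4 + 1) + 4 = 1028; 1028−1 = 1027
i=2: 1027 = 4^(4 + 1) + 3 (b=4); 4→5: 5^(5 + 1) + 3 = 15628; 15628−1 = 15627
i=3: 15627 = 5^(5 + 1) + 2 (b=5); 5→6: 6^(6 + 1) + 2 = 279938; 279938−1 = 279937
i=4: 279937 = 6^(6 + 1) + 1 (b=6); 6→7: 7^(7 + 1) + 1 = 5764802; 5764802−1 = 5764801
i=5: 5764801 = 7^(7 + 1) (b=7); 7→8: 8^(8 + 1) = 134217728; 134217728−1 = 134217727

7·8^8 + 7·8^7 + 7·8^6 + 7·8^5 + 7·8^4 + 7·8^3 + 7·8^2 + 7·8 + 7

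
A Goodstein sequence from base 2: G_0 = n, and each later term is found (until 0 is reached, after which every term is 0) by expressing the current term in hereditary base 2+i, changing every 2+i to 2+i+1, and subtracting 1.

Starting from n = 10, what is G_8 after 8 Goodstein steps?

G_0=10  [base 2] 2^(2 + 1) + 2  →[2↦3]→  3^(3 + 1) + 3 = 84  −1 ⇒ G_1=83
G_1=83  [base 3] 3^(3 + 1) + 2  →[3↦4]→  4^(4 + 1) + 2 = 1026  −1 ⇒ G_2=1025
G_2=1025  [base 4] 4^(4 + 1) + 1  →[4↦5]→  5^(5 + 1) + 1 = 15626  −1 ⇒ G_3=15625
G_3=15625  [base 5] 5^(5 + 1)  →[5↦6]→  6^(6 + 1) = 279936  −1 ⇒ G_4=279935
G_4=279935  [base 6] 5·6^6 + 5·6^5 + 5·6^4 + 5·6^3 + 5·6^2 + 5·6 + 5  →[6↦7]→  5·7^7 + 5·7^5 + 5·7^4 + 5·7^3 + 5·7^2 + 5·7 + 5 = 4215755  −1 ⇒ G_5=4215754
G_5=4215754  [base 7] 5·7^7 + 5·7^5 + 5·7^4 + 5·7^3 + 5·7^2 + 5·7 + 4  →[7↦8]→  5·8^8 + 5·8^5 + 5·8^4 + 5·8^3 + 5·8^2 + 5·8 + 4 = 84073324  −1 ⇒ G_6=84073323
G_6=84073323  [base 8] 5·8^8 + 5·8^5 + 5·8^4 + 5·8^3 + 5·8^2 + 5·8 + 3  →[8↦9]→  5·9^9 + 5·9^5 + 5·9^4 + 5·9^3 + 5·9^2 + 5·9 + 3 = 1937434593  −1 ⇒ G_7=1937434592
G_7=1937434592  [base 9] 5·9^9 + 5·9^5 + 5·9^4 + 5·9^3 + 5·9^2 + 5·9 + 2  →[9↦10]→  5·10^10 + 5·10^5 + 5·10^4 + 5·10^3 + 5·10^2 + 5·10 + 2 = 50000555552  −1 ⇒ G_8=50000555551
G_8=50000555551  [base 10] 5·10^10 + 5·10^5 + 5·10^4 + 5·10^3 + 5·10^2 + 5·10 + 1  →[10↦11]→  5·11^11 + 5·11^5 + 5·11^4 + 5·11^3 + 5·11^2 + 5·11 + 1 = 1426559238831  −1 ⇒ G_9=1426559238830

50000555551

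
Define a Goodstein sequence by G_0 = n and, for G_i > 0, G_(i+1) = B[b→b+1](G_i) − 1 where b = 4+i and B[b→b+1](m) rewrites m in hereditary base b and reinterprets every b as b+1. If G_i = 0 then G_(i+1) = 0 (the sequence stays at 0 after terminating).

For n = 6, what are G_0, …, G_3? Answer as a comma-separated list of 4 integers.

base 4: 6 = 4 + 2; at 5: 5 + 2 = 7; next = 6
base 5: 6 = 5 + 1; at 6: 6 + 1 = 7; next = 6
base 6: 6 = 6; at 7: 7 = 7; next = 6

6, 6, 6, 6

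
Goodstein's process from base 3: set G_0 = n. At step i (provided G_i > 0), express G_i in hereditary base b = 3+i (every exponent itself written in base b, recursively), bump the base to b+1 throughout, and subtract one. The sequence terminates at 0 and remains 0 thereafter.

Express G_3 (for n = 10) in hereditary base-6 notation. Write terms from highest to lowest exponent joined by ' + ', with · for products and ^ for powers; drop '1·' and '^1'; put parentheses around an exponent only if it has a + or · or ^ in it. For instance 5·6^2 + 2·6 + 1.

4·6 + 3

i=0: 10 = 3^2 + 1 (b=3); 3→4: 4^2 + 1 = 17; 17−1 = 16
i=1: 16 = 4^2 (b=4); 4→5: 5^2 = 25; 25−1 = 24
i=2: 24 = 4·5 + 4 (b=5); 5→6: 4·6 + 4 = 28; 28−1 = 27
i=3: 27 = 4·6 + 3 (b=6); 6→7: 4·7 + 3 = 31; 31−1 = 30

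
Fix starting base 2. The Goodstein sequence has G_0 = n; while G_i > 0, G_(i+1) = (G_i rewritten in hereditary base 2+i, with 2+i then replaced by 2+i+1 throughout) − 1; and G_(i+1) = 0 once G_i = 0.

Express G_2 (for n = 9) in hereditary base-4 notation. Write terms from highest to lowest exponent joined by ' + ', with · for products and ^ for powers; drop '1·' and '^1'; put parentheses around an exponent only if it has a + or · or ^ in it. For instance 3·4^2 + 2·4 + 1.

base 2: 9 = 2^(2 + 1) + 1; at 3: 3^(3 + 1) + 1 = 82; next = 81
base 3: 81 = 3^(3 + 1); at 4: 4^(4 + 1) = 1024; next = 1023
base 4: 1023 = 3·4^4 + 3·4^3 + 3·4^2 + 3·4 + 3; at 5: 3·5^5 + 3·5^3 + 3·5^2 + 3·5 + 3 = 9843; next = 9842

3·4^4 + 3·4^3 + 3·4^2 + 3·4 + 3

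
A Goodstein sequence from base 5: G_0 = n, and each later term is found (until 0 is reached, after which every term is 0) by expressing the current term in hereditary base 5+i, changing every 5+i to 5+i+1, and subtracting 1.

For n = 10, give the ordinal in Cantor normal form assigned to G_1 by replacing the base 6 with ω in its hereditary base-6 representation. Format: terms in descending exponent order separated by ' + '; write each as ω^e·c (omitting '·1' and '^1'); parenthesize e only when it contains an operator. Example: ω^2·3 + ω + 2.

ω + 5

[0] 10 ≡ 2·5 (base 5). Lift 6: 12. −1: 11.
[1] 11 ≡ 6 + 5 (base 6). Lift 7: 12. −1: 11.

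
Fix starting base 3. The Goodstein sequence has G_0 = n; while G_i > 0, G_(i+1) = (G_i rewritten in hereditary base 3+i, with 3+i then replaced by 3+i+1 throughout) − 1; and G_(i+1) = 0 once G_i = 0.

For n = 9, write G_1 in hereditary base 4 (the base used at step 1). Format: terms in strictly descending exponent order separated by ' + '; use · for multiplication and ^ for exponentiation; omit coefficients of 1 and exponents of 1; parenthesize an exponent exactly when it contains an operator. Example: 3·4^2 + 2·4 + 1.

i=0: 9 = 3^2 (b=3); 3→4: 4^2 = 16; 16−1 = 15
i=1: 15 = 3·4 + 3 (b=4); 4→5: 3·5 + 3 = 18; 18−1 = 17

3·4 + 3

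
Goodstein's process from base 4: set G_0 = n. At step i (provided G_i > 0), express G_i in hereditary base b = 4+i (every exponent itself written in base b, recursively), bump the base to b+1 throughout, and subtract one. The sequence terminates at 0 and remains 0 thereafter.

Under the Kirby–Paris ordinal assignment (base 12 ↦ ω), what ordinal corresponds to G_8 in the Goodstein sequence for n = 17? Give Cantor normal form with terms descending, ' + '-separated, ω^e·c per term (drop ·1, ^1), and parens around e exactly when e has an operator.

ω·4 + 11

(0) 17|_4 = 4^2 + 1 ↦ 5^2 + 1|_5 = 26 ⇒ 25
(1) 25|_5 = 5^2 ↦ 6^2|_6 = 36 ⇒ 35
(2) 35|_6 = 5·6 + 5 ↦ 5·7 + 5|_7 = 40 ⇒ 39
(3) 39|_7 = 5·7 + 4 ↦ 5·8 + 4|_8 = 44 ⇒ 43
(4) 43|_8 = 5·8 + 3 ↦ 5·9 + 3|_9 = 48 ⇒ 47
(5) 47|_9 = 5·9 + 2 ↦ 5·10 + 2|_10 = 52 ⇒ 51
(6) 51|_10 = 5·10 + 1 ↦ 5·11 + 1|_11 = 56 ⇒ 55
(7) 55|_11 = 5·11 ↦ 5·12|_12 = 60 ⇒ 59
(8) 59|_12 = 4·12 + 11 ↦ 4·13 + 11|_13 = 63 ⇒ 62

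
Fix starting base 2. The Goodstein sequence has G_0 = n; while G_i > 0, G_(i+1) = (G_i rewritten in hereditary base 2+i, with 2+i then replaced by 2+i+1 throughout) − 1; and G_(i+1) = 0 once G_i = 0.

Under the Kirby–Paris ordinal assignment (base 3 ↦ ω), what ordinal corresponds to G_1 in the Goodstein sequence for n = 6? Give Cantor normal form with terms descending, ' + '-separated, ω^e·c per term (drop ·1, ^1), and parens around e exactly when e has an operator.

[0] 6 ≡ 2^2 + 2 (base 2). Lift 3: 30. −1: 29.
[1] 29 ≡ 3^3 + 2 (base 3). Lift 4: 258. −1: 257.

ω^ω + 2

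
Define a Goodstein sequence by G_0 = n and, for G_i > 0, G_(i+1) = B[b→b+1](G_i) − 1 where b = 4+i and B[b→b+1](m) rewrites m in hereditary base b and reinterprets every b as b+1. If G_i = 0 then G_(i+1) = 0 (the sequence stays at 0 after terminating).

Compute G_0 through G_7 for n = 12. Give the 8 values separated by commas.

12, 14, 15, 16, 17, 18, 19, 19

i=0: 12 = 3·4 (b=4); 4→5: 3·5 = 15; 15−1 = 14
i=1: 14 = 2·5 + 4 (b=5); 5→6: 2·6 + 4 = 16; 16−1 = 15
i=2: 15 = 2·6 + 3 (b=6); 6→7: 2·7 + 3 = 17; 17−1 = 16
i=3: 16 = 2·7 + 2 (b=7); 7→8: 2·8 + 2 = 18; 18−1 = 17
i=4: 17 = 2·8 + 1 (b=8); 8→9: 2·9 + 1 = 19; 19−1 = 18
i=5: 18 = 2·9 (b=9); 9→10: 2·10 = 20; 20−1 = 19
i=6: 19 = 10 + 9 (b=10); 10→11: 11 + 9 = 20; 20−1 = 19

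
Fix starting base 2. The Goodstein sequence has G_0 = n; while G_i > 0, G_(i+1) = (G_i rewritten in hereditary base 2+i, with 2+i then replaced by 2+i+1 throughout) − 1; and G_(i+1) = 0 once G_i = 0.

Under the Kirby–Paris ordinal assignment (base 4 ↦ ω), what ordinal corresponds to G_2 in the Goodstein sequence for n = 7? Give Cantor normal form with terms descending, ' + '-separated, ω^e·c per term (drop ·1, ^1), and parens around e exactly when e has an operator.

ω^ω + 3

base 2: 7 = 2^2 + 2 + 1; at 3: 3^3 + 3 + 1 = 31; next = 30
base 3: 30 = 3^3 + 3; at 4: 4^4 + 4 = 260; next = 259
base 4: 259 = 4^4 + 3; at 5: 5^5 + 3 = 3128; next = 3127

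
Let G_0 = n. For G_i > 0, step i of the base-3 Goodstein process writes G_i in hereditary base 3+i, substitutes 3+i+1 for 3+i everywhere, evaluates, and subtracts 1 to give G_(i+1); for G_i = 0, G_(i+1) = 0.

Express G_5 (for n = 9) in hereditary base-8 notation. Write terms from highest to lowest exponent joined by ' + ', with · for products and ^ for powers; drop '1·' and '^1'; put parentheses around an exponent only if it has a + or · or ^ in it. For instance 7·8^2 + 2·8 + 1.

2·8 + 7

9 —HB3→ 3^2 —bump→ 4^2 = 16 —(−1)→ 15
15 —HB4→ 3·4 + 3 —bump→ 3·5 + 3 = 18 —(−1)→ 17
17 —HB5→ 3·5 + 2 —bump→ 3·6 + 2 = 20 —(−1)→ 19
19 —HB6→ 3·6 + 1 —bump→ 3·7 + 1 = 22 —(−1)→ 21
21 —HB7→ 3·7 —bump→ 3·8 = 24 —(−1)→ 23
23 —HB8→ 2·8 + 7 —bump→ 2·9 + 7 = 25 —(−1)→ 24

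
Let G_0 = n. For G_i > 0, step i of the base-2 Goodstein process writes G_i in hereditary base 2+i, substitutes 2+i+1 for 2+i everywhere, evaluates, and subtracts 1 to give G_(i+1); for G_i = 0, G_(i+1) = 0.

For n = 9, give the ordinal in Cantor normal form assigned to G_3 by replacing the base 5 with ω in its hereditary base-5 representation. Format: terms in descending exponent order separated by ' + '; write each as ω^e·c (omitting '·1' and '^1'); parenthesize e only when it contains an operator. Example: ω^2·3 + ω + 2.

ω^ω·3 + ω^3·3 + ω^2·3 + ω·3 + 2

step 0: 9 = 2^(2 + 1) + 1; sub 3 for 2: 3^(3 + 1) + 1; = 82; G_1 = 82−1 = 81
step 1: 81 = 3^(3 + 1); sub 4 for 3: 4^(4 + 1); = 1024; G_2 = 1024−1 = 1023
step 2: 1023 = 3·4^4 + 3·4^3 + 3·4^2 + 3·4 + 3; sub 5 for 4: 3·5^5 + 3·5^3 + 3·5^2 + 3·5 + 3; = 9843; G_3 = 9843−1 = 9842
step 3: 9842 = 3·5^5 + 3·5^3 + 3·5^2 + 3·5 + 2; sub 6 for 5: 3·6^6 + 3·6^3 + 3·6^2 + 3·6 + 2; = 140744; G_4 = 140744−1 = 140743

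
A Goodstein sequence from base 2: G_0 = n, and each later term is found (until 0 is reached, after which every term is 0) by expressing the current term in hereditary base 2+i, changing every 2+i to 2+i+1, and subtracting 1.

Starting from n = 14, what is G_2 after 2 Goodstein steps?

14 —HB2→ 2^(2 + 1) + 2^2 + 2 —bump→ 3^(3 + 1) + 3^3 + 3 = 111 —(−1)→ 110
110 —HB3→ 3^(3 + 1) + 3^3 + 2 —bump→ 4^(4 + 1) + 4^4 + 2 = 1282 —(−1)→ 1281
1281 —HB4→ 4^(4 + 1) + 4^4 + 1 —bump→ 5^(5 + 1) + 5^5 + 1 = 18751 —(−1)→ 18750

1281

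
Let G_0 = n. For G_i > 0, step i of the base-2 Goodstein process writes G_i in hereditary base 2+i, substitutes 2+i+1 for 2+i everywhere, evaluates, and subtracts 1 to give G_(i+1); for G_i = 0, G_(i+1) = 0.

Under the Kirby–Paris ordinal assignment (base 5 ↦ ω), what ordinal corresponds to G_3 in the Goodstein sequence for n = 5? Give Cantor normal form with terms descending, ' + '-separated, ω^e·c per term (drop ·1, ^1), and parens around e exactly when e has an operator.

ω^3·3 + ω^2·3 + ω·3 + 2

i=0: 5 = 2^2 + 1 (b=2); 2→3: 3^3 + 1 = 28; 28−1 = 27
i=1: 27 = 3^3 (b=3); 3→4: 4^4 = 256; 256−1 = 255
i=2: 255 = 3·4^3 + 3·4^2 + 3·4 + 3 (b=4); 4→5: 3·5^3 + 3·5^2 + 3·5 + 3 = 468; 468−1 = 467
i=3: 467 = 3·5^3 + 3·5^2 + 3·5 + 2 (b=5); 5→6: 3·6^3 + 3·6^2 + 3·6 + 2 = 776; 776−1 = 775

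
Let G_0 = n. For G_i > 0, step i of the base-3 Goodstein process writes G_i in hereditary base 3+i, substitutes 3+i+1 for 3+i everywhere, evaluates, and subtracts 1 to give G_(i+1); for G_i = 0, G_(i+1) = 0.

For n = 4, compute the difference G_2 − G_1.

0

[0] 4 ≡ 3 + 1 (base 3). Lift 4: 5. −1: 4.
[1] 4 ≡ 4 (base 4). Lift 5: 5. −1: 4.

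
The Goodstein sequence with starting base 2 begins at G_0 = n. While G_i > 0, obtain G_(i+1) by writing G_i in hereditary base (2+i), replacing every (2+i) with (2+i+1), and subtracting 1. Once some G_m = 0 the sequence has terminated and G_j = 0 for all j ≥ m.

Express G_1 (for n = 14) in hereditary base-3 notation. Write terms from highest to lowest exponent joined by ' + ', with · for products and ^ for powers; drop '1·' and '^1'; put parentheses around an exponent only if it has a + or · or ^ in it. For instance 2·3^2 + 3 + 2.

i=0: 14 = 2^(2 + 1) + 2^2 + 2 (b=2); 2→3: 3^(3 + 1) + 3^3 + 3 = 111; 111−1 = 110
i=1: 110 = 3^(3 + 1) + 3^3 + 2 (b=3); 3→4: 4^(4 + 1) + 4^4 + 2 = 1282; 1282−1 = 1281

3^(3 + 1) + 3^3 + 2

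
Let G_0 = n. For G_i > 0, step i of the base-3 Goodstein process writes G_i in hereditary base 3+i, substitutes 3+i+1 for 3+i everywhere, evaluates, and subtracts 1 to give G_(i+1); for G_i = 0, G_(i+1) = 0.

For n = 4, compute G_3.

G_0 = 4. HB_3(4) = 3 + 1. Bump = 5. G_1 = 4.
G_1 = 4. HB_4(4) = 4. Bump = 5. G_2 = 4.
G_2 = 4. HB_5(4) = 4. Bump = 4. G_3 = 3.
G_3 = 3. HB_6(3) = 3. Bump = 3. G_4 = 2.

3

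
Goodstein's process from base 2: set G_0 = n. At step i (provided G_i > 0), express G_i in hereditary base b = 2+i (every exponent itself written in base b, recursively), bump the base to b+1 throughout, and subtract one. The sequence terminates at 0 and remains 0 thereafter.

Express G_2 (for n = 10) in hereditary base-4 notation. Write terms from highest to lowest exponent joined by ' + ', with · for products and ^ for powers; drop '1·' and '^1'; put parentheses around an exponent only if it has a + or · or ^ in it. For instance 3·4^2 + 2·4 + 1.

4^(4 + 1) + 1

10 —HB2→ 2^(2 + 1) + 2 —bump→ 3^(3 + 1) + 3 = 84 —(−1)→ 83
83 —HB3→ 3^(3 + 1) + 2 —bump→ 4^(4 + 1) + 2 = 1026 —(−1)→ 1025
1025 —HB4→ 4^(4 + 1) + 1 —bump→ 5^(5 + 1) + 1 = 15626 —(−1)→ 15625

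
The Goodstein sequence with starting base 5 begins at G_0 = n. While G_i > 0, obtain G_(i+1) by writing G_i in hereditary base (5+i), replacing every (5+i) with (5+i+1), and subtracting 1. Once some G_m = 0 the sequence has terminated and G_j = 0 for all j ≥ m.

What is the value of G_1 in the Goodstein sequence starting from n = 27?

G_0=27  [base 5] 5^2 + 2  →[5↦6]→  6^2 + 2 = 38  −1 ⇒ G_1=37
G_1=37  [base 6] 6^2 + 1  →[6↦7]→  7^2 + 1 = 50  −1 ⇒ G_2=49

37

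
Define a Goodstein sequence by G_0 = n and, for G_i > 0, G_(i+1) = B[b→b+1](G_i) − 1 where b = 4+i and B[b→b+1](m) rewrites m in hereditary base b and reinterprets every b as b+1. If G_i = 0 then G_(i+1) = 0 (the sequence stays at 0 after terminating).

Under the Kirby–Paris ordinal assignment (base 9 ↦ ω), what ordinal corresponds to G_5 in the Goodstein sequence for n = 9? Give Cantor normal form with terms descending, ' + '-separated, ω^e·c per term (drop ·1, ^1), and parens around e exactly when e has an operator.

ω + 2

base 4: 9 = 2·4 + 1; at 5: 2·5 + 1 = 11; next = 10
base 5: 10 = 2·5; at 6: 2·6 = 12; next = 11
base 6: 11 = 6 + 5; at 7: 7 + 5 = 12; next = 11
base 7: 11 = 7 + 4; at 8: 8 + 4 = 12; next = 11
base 8: 11 = 8 + 3; at 9: 9 + 3 = 12; next = 11
base 9: 11 = 9 + 2; at 10: 10 + 2 = 12; next = 11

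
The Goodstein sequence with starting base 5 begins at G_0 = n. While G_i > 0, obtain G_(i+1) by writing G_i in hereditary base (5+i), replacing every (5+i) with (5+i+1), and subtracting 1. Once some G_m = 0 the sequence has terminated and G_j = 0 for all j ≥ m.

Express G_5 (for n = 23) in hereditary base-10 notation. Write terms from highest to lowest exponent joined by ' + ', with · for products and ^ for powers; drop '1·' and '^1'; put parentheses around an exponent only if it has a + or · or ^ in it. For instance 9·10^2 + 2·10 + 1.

3·10 + 7

G_0 = 23. HB_5(23) = 4·5 + 3. Bump = 27. G_1 = 26.
G_1 = 26. HB_6(26) = 4·6 + 2. Bump = 30. G_2 = 29.
G_2 = 29. HB_7(29) = 4·7 + 1. Bump = 33. G_3 = 32.
G_3 = 32. HB_8(32) = 4·8. Bump = 36. G_4 = 35.
G_4 = 35. HB_9(35) = 3·9 + 8. Bump = 38. G_5 = 37.
G_5 = 37. HB_10(37) = 3·10 + 7. Bump = 40. G_6 = 39.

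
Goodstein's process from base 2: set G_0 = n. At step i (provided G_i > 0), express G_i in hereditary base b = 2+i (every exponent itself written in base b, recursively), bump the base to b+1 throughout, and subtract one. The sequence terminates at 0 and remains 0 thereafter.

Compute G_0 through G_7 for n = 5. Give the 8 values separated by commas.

base 2: 5 = 2^2 + 1; at 3: 3^3 + 1 = 28; next = 27
base 3: 27 = 3^3; at 4: 4^4 = 256; next = 255
base 4: 255 = 3·4^3 + 3·4^2 + 3·4 + 3; at 5: 3·5^3 + 3·5^2 + 3·5 + 3 = 468; next = 467
base 5: 467 = 3·5^3 + 3·5^2 + 3·5 + 2; at 6: 3·6^3 + 3·6^2 + 3·6 + 2 = 776; next = 775
base 6: 775 = 3·6^3 + 3·6^2 + 3·6 + 1; at 7: 3·7^3 + 3·7^2 + 3·7 + 1 = 1198; next = 1197
base 7: 1197 = 3·7^3 + 3·7^2 + 3·7; at 8: 3·8^3 + 3·8^2 + 3·8 = 1752; next = 1751
base 8: 1751 = 3·8^3 + 3·8^2 + 2·8 + 7; at 9: 3·9^3 + 3·9^2 + 2·9 + 7 = 2455; next = 2454

5, 27, 255, 467, 775, 1197, 1751, 2454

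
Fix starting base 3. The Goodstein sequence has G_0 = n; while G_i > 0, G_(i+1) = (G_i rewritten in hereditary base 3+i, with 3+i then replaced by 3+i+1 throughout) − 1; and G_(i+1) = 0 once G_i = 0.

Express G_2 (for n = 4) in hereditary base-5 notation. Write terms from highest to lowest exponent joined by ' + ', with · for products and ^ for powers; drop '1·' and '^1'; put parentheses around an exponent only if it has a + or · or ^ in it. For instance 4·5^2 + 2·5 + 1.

4

base 3: 4 = 3 + 1; at 4: 4 + 1 = 5; next = 4
base 4: 4 = 4; at 5: 5 = 5; next = 4
base 5: 4 = 4; at 6: 4 = 4; next = 3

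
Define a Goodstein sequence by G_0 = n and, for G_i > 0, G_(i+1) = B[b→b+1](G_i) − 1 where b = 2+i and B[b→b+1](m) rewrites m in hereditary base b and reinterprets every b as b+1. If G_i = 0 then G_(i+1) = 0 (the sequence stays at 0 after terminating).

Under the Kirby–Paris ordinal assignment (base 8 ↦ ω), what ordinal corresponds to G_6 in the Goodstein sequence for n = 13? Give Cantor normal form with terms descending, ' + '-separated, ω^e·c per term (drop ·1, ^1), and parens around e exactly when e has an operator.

G_0 = 13. HB_2(13) = 2^(2 + 1) + 2^2 + 1. Bump = 109. G_1 = 108.
G_1 = 108. HB_3(108) = 3^(3 + 1) + 3^3. Bump = 1280. G_2 = 1279.
G_2 = 1279. HB_4(1279) = 4^(4 + 1) + 3·4^3 + 3·4^2 + 3·4 + 3. Bump = 16093. G_3 = 16092.
G_3 = 16092. HB_5(16092) = 5^(5 + 1) + 3·5^3 + 3·5^2 + 3·5 + 2. Bump = 280712. G_4 = 280711.
G_4 = 280711. HB_6(280711) = 6^(6 + 1) + 3·6^3 + 3·6^2 + 3·6 + 1. Bump = 5765999. G_5 = 5765998.
G_5 = 5765998. HB_7(5765998) = 7^(7 + 1) + 3·7^3 + 3·7^2 + 3·7. Bump = 134219480. G_6 = 134219479.
G_6 = 134219479. HB_8(134219479) = 8^(8 + 1) + 3·8^3 + 3·8^2 + 2·8 + 7. Bump = 3486786856. G_7 = 3486786855.

ω^(ω + 1) + ω^3·3 + ω^2·3 + ω·2 + 7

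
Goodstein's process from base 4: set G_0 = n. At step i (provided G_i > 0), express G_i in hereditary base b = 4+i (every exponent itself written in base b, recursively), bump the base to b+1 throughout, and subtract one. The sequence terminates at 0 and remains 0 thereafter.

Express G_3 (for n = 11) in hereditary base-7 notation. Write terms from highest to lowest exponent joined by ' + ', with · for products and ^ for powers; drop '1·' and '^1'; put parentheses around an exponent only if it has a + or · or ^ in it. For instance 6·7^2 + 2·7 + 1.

2·7

G_0 = 11. HB_4(11) = 2·4 + 3. Bump = 13. G_1 = 12.
G_1 = 12. HB_5(12) = 2·5 + 2. Bump = 14. G_2 = 13.
G_2 = 13. HB_6(13) = 2·6 + 1. Bump = 15. G_3 = 14.
G_3 = 14. HB_7(14) = 2·7. Bump = 16. G_4 = 15.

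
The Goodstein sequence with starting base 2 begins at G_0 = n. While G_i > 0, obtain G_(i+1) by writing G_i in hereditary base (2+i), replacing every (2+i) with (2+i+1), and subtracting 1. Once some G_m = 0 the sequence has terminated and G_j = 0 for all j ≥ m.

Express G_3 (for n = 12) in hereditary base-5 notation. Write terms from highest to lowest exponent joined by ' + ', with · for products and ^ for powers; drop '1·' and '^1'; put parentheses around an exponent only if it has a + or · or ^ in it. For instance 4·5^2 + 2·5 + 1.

5^(5 + 1) + 2·5^2 + 2·5

G_0=12  [base 2] 2^(2 + 1) + 2^2  →[2↦3]→  3^(3 + 1) + 3^3 = 108  −1 ⇒ G_1=107
G_1=107  [base 3] 3^(3 + 1) + 2·3^2 + 2·3 + 2  →[3↦4]→  4^(4 + 1) + 2·4^2 + 2·4 + 2 = 1066  −1 ⇒ G_2=1065
G_2=1065  [base 4] 4^(4 + 1) + 2·4^2 + 2·4 + 1  →[4↦5]→  5^(5 + 1) + 2·5^2 + 2·5 + 1 = 15686  −1 ⇒ G_3=15685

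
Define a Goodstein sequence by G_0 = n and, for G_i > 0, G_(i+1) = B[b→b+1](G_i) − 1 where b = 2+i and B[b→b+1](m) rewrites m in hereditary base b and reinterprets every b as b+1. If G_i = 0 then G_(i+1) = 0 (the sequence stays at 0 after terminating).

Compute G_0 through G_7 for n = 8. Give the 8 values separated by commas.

i=0: 8 = 2^(2 + 1) (b=2); 2→3: 3^(3 + 1) = 81; 81−1 = 80
i=1: 80 = 2·3^3 + 2·3^2 + 2·3 + 2 (b=3); 3→4: 2·4^4 + 2·4^2 + 2·4 + 2 = 554; 554−1 = 553
i=2: 553 = 2·4^4 + 2·4^2 + 2·4 + 1 (b=4); 4→5: 2·5^5 + 2·5^2 + 2·5 + 1 = 6311; 6311−1 = 6310
i=3: 6310 = 2·5^5 + 2·5^2 + 2·5 (b=5); 5→6: 2·6^6 + 2·6^2 + 2·6 = 93396; 93396−1 = 93395
i=4: 93395 = 2·6^6 + 2·6^2 + 6 + 5 (b=6); 6→7: 2·7^7 + 2·7^2 + 7 + 5 = 1647196; 1647196−1 = 1647195
i=5: 1647195 = 2·7^7 + 2·7^2 + 7 + 4 (b=7); 7→8: 2·8^8 + 2·8^2 + 8 + 4 = 33554572; 33554572−1 = 33554571
i=6: 33554571 = 2·8^8 + 2·8^2 + 8 + 3 (b=8); 8→9: 2·9^9 + 2·9^2 + 9 + 3 = 774841152; 774841152−1 = 774841151

8, 80, 553, 6310, 93395, 1647195, 33554571, 774841151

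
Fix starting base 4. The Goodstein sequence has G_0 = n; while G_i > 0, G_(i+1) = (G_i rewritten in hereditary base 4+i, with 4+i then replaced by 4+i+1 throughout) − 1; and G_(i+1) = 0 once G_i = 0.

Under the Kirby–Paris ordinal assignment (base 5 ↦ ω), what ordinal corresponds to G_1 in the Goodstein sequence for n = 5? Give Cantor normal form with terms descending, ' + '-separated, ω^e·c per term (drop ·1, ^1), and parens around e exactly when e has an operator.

ω

G_0=5  [base 4] 4 + 1  →[4↦5]→  5 + 1 = 6  −1 ⇒ G_1=5
G_1=5  [base 5] 5  →[5↦6]→  6 = 6  −1 ⇒ G_2=5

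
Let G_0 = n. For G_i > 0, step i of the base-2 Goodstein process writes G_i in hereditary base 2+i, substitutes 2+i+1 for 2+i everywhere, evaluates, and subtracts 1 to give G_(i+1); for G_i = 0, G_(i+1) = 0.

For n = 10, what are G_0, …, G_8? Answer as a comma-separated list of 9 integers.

i=0: 10 = 2^(2 + 1) + 2 (b=2); 2→3: 3^(3 + 1) + 3 = 84; 84−1 = 83
i=1: 83 = 3^(3 + 1) + 2 (b=3); 3→4: 4^(4 + 1) + 2 = 1026; 1026−1 = 1025
i=2: 1025 = 4^(4 + 1) + 1 (b=4); 4→5: 5^(5 + 1) + 1 = 15626; 15626−1 = 15625
i=3: 15625 = 5^(5 + 1) (b=5); 5→6: 6^(6 + 1) = 279936; 279936−1 = 279935
i=4: 279935 = 5·6^6 + 5·6^5 + 5·6^4 + 5·6^3 + 5·6^2 + 5·6 + 5 (b=6); 6→7: 5·7^7 + 5·7^5 + 5·7^4 + 5·7^3 + 5·7^2 + 5·7 + 5 = 4215755; 4215755−1 = 4215754
i=5: 4215754 = 5·7^7 + 5·7^5 + 5·7^4 + 5·7^3 + 5·7^2 + 5·7 + 4 (b=7); 7→8: 5·8^8 + 5·8^5 + 5·8^4 + 5·8^3 + 5·8^2 + 5·8 + 4 = 84073324; 84073324−1 = 84073323
i=6: 84073323 = 5·8^8 + 5·8^5 + 5·8^4 + 5·8^3 + 5·8^2 + 5·8 + 3 (b=8); 8→9: 5·9^9 + 5·9^5 + 5·9^4 + 5·9^3 + 5·9^2 + 5·9 + 3 = 1937434593; 1937434593−1 = 1937434592
i=7: 1937434592 = 5·9^9 + 5·9^5 + 5·9^4 + 5·9^3 + 5·9^2 + 5·9 + 2 (b=9); 9→10: 5·10^10 + 5·10^5 + 5·10^4 + 5·10^3 + 5·10^2 + 5·10 + 2 = 50000555552; 50000555552−1 = 50000555551

10, 83, 1025, 15625, 279935, 4215754, 84073323, 1937434592, 50000555551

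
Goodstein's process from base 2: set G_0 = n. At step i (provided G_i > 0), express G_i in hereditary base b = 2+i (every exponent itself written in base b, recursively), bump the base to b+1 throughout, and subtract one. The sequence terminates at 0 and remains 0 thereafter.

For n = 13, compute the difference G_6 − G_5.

base 2: 13 = 2^(2 + 1) + 2^2 + 1; at 3: 3^(3 + 1) + 3^3 + 1 = 109; next = 108
base 3: 108 = 3^(3 + 1) + 3^3; at 4: 4^(4 + 1) + 4^4 = 1280; next = 1279
base 4: 1279 = 4^(4 + 1) + 3·4^3 + 3·4^2 + 3·4 + 3; at 5: 5^(5 + 1) + 3·5^3 + 3·5^2 + 3·5 + 3 = 16093; next = 16092
base 5: 16092 = 5^(5 + 1) + 3·5^3 + 3·5^2 + 3·5 + 2; at 6: 6^(6 + 1) + 3·6^3 + 3·6^2 + 3·6 + 2 = 280712; next = 280711
base 6: 280711 = 6^(6 + 1) + 3·6^3 + 3·6^2 + 3·6 + 1; at 7: 7^(7 + 1) + 3·7^3 + 3·7^2 + 3·7 + 1 = 5765999; next = 5765998
base 7: 5765998 = 7^(7 + 1) + 3·7^3 + 3·7^2 + 3·7; at 8: 8^(8 + 1) + 3·8^3 + 3·8^2 + 3·8 = 134219480; next = 134219479

128453481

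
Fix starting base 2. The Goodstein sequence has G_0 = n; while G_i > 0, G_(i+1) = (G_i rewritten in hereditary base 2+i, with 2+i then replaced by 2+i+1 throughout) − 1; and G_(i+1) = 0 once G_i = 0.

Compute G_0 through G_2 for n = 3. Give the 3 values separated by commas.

step 0: 3 = 2 + 1; sub 3 for 2: 3 + 1; = 4; G_1 = 4−1 = 3
step 1: 3 = 3; sub 4 for 3: 4; = 4; G_2 = 4−1 = 3

3, 3, 3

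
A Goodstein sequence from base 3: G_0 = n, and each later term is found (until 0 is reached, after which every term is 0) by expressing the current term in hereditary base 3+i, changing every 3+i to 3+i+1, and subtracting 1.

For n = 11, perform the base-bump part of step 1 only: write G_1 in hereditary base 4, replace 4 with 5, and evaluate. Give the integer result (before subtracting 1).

26

G_0 = 11. HB_3(11) = 3^2 + 2. Bump = 18. G_1 = 17.
G_1 = 17. HB_4(17) = 4^2 + 1. Bump = 26. G_2 = 25.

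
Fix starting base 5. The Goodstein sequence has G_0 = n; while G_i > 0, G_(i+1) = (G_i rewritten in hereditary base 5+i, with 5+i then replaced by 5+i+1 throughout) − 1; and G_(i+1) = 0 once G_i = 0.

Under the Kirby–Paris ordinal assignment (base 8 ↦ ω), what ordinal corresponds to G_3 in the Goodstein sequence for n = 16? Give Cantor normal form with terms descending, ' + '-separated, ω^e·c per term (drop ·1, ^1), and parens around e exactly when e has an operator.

base 5: 16 = 3·5 + 1; at 6: 3·6 + 1 = 19; next = 18
base 6: 18 = 3·6; at 7: 3·7 = 21; next = 20
base 7: 20 = 2·7 + 6; at 8: 2·8 + 6 = 22; next = 21
base 8: 21 = 2·8 + 5; at 9: 2·9 + 5 = 23; next = 22

ω·2 + 5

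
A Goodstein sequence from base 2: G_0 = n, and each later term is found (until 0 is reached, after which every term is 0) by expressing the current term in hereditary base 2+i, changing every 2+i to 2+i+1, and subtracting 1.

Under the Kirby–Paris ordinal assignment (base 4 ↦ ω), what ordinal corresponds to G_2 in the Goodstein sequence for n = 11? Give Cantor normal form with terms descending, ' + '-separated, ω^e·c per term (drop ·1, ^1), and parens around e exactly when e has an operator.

G_0 = 11. HB_2(11) = 2^(2 + 1) + 2 + 1. Bump = 85. G_1 = 84.
G_1 = 84. HB_3(84) = 3^(3 + 1) + 3. Bump = 1028. G_2 = 1027.
G_2 = 1027. HB_4(1027) = 4^(4 + 1) + 3. Bump = 15628. G_3 = 15627.

ω^(ω + 1) + 3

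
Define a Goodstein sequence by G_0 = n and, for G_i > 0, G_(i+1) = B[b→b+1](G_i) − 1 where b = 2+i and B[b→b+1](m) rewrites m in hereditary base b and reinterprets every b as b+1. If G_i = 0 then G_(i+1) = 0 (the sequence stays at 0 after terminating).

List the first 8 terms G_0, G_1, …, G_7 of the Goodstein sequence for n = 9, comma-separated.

9, 81, 1023, 9842, 140743, 2471826, 50333399, 1162263921

G_0=9  [base 2] 2^(2 + 1) + 1  →[2↦3]→  3^(3 + 1) + 1 = 82  −1 ⇒ G_1=81
G_1=81  [base 3] 3^(3 + 1)  →[3↦4]→  4^(4 + 1) = 1024  −1 ⇒ G_2=1023
G_2=1023  [base 4] 3·4^4 + 3·4^3 + 3·4^2 + 3·4 + 3  →[4↦5]→  3·5^5 + 3·5^3 + 3·5^2 + 3·5 + 3 = 9843  −1 ⇒ G_3=9842
G_3=9842  [base 5] 3·5^5 + 3·5^3 + 3·5^2 + 3·5 + 2  →[5↦6]→  3·6^6 + 3·6^3 + 3·6^2 + 3·6 + 2 = 140744  −1 ⇒ G_4=140743
G_4=140743  [base 6] 3·6^6 + 3·6^3 + 3·6^2 + 3·6 + 1  →[6↦7]→  3·7^7 + 3·7^3 + 3·7^2 + 3·7 + 1 = 2471827  −1 ⇒ G_5=2471826
G_5=2471826  [base 7] 3·7^7 + 3·7^3 + 3·7^2 + 3·7  →[7↦8]→  3·8^8 + 3·8^3 + 3·8^2 + 3·8 = 50333400  −1 ⇒ G_6=50333399
G_6=50333399  [base 8] 3·8^8 + 3·8^3 + 3·8^2 + 2·8 + 7  →[8↦9]→  3·9^9 + 3·9^3 + 3·9^2 + 2·9 + 7 = 1162263922  −1 ⇒ G_7=1162263921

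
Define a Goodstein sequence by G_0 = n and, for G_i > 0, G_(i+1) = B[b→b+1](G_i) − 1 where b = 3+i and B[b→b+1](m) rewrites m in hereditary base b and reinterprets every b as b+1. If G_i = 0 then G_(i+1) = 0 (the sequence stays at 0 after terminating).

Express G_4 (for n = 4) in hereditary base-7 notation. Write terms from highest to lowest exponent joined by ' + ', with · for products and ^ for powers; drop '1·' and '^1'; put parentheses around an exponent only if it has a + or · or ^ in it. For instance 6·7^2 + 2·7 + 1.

[0] 4 ≡ 3 + 1 (base 3). Lift 4: 5. −1: 4.
[1] 4 ≡ 4 (base 4). Lift 5: 5. −1: 4.
[2] 4 ≡ 4 (base 5). Lift 6: 4. −1: 3.
[3] 3 ≡ 3 (base 6). Lift 7: 3. −1: 2.
[4] 2 ≡ 2 (base 7). Lift 8: 2. −1: 1.

2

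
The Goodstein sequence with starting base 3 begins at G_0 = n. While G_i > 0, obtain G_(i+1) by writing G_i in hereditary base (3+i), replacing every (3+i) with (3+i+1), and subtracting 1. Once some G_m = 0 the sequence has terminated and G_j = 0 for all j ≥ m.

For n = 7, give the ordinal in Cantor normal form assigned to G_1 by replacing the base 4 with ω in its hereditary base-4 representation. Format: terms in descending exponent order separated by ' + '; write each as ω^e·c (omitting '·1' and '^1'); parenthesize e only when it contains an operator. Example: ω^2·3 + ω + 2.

ω·2

step 0: 7 = 2·3 + 1; sub 4 for 3: 2·4 + 1; = 9; G_1 = 9−1 = 8
step 1: 8 = 2·4; sub 5 for 4: 2·5; = 10; G_2 = 10−1 = 9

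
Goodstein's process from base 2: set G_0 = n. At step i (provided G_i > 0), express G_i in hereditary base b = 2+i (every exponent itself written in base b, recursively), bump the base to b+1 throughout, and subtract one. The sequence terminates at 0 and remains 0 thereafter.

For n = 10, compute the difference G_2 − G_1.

step 0: 10 = 2^(2 + 1) + 2; sub 3 for 2: 3^(3 + 1) + 3; = 84; G_1 = 84−1 = 83
step 1: 83 = 3^(3 + 1) + 2; sub 4 for 3: 4^(4 + 1) + 2; = 1026; G_2 = 1026−1 = 1025

942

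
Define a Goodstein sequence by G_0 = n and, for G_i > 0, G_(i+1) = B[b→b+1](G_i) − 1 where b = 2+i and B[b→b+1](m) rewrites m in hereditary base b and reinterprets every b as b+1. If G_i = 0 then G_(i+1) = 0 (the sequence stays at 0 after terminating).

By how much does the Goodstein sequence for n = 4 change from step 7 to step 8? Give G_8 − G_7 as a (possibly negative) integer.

step 0: 4 = 2^2; sub 3 for 2: 3^3; = 27; G_1 = 27−1 = 26
step 1: 26 = 2·3^2 + 2·3 + 2; sub 4 for 3: 2·4^2 + 2·4 + 2; = 42; G_2 = 42−1 = 41
step 2: 41 = 2·4^2 + 2·4 + 1; sub 5 for 4: 2·5^2 + 2·5 + 1; = 61; G_3 = 61−1 = 60
step 3: 60 = 2·5^2 + 2·5; sub 6 for 5: 2·6^2 + 2·6; = 84; G_4 = 84−1 = 83
step 4: 83 = 2·6^2 + 6 + 5; sub 7 for 6: 2·7^2 + 7 + 5; = 110; G_5 = 110−1 = 109
step 5: 109 = 2·7^2 + 7 + 4; sub 8 for 7: 2·8^2 + 8 + 4; = 140; G_6 = 140−1 = 139
step 6: 139 = 2·8^2 + 8 + 3; sub 9 for 8: 2·9^2 + 9 + 3; = 174; G_7 = 174−1 = 173
step 7: 173 = 2·9^2 + 9 + 2; sub 10 for 9: 2·10^2 + 10 + 2; = 212; G_8 = 212−1 = 211

38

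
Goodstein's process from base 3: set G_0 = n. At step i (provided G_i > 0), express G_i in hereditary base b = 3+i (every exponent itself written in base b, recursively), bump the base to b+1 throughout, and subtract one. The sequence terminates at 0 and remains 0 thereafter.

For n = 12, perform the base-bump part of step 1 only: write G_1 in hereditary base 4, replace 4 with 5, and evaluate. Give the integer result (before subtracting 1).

28

G_0 = 12. HB_3(12) = 3^2 + 3. Bump = 20. G_1 = 19.
G_1 = 19. HB_4(19) = 4^2 + 3. Bump = 28. G_2 = 27.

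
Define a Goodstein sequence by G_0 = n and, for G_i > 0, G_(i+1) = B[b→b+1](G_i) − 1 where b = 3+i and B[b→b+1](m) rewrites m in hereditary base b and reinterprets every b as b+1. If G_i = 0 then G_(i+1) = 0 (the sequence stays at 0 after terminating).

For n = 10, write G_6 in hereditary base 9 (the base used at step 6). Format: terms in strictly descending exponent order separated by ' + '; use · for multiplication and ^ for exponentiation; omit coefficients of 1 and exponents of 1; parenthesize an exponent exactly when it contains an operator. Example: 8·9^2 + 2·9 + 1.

4·9

step 0: 10 = 3^2 + 1; sub 4 for 3: 4^2 + 1; = 17; G_1 = 17−1 = 16
step 1: 16 = 4^2; sub 5 for 4: 5^2; = 25; G_2 = 25−1 = 24
step 2: 24 = 4·5 + 4; sub 6 for 5: 4·6 + 4; = 28; G_3 = 28−1 = 27
step 3: 27 = 4·6 + 3; sub 7 for 6: 4·7 + 3; = 31; G_4 = 31−1 = 30
step 4: 30 = 4·7 + 2; sub 8 for 7: 4·8 + 2; = 34; G_5 = 34−1 = 33
step 5: 33 = 4·8 + 1; sub 9 for 8: 4·9 + 1; = 37; G_6 = 37−1 = 36
step 6: 36 = 4·9; sub 10 for 9: 4·10; = 40; G_7 = 40−1 = 39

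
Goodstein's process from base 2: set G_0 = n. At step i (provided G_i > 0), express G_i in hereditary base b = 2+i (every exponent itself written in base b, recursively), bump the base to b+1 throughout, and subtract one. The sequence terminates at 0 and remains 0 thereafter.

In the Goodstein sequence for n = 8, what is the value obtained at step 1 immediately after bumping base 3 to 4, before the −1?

base 2: 8 = 2^(2 + 1); at 3: 3^(3 + 1) = 81; next = 80
base 3: 80 = 2·3^3 + 2·3^2 + 2·3 + 2; at 4: 2·4^4 + 2·4^2 + 2·4 + 2 = 554; next = 553

554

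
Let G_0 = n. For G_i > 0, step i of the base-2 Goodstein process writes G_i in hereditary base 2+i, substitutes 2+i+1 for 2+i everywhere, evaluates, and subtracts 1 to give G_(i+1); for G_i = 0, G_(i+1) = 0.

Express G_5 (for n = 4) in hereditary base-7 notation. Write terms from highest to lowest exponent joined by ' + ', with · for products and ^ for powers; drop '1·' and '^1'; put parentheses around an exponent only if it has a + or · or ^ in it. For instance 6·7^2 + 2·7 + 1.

i=0: 4 = 2^2 (b=2); 2→3: 3^3 = 27; 27−1 = 26
i=1: 26 = 2·3^2 + 2·3 + 2 (b=3); 3→4: 2·4^2 + 2·4 + 2 = 42; 42−1 = 41
i=2: 41 = 2·4^2 + 2·4 + 1 (b=4); 4→5: 2·5^2 + 2·5 + 1 = 61; 61−1 = 60
i=3: 60 = 2·5^2 + 2·5 (b=5); 5→6: 2·6^2 + 2·6 = 84; 84−1 = 83
i=4: 83 = 2·6^2 + 6 + 5 (b=6); 6→7: 2·7^2 + 7 + 5 = 110; 110−1 = 109
i=5: 109 = 2·7^2 + 7 + 4 (b=7); 7→8: 2·8^2 + 8 + 4 = 140; 140−1 = 139

2·7^2 + 7 + 4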